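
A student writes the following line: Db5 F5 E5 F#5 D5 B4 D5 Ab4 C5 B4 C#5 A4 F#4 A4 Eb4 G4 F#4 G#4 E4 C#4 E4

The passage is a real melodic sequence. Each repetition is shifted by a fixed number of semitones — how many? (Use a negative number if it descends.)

With a 7-note motive the entries are Db5, Ab4, Eb4, each down a 4th from the previous.
Db5→Ab4 is 68 − 73 = -5 semitones.

-5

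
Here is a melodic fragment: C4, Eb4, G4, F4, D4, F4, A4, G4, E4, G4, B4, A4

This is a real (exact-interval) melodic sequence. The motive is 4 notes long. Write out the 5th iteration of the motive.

G#4 B4 D#5 C#5

Taking 4-note groups, the heads are C4, D4, E4: the pattern moves up a 2nd.
Carrying on: F#4 → G#4.
So cell 5 is G#4 B4 D#5 C#5.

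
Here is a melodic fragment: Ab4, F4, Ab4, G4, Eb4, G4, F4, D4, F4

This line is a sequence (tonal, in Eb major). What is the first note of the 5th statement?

D4

Taking 3-note groups, the heads are Ab4, G4, F4: the pattern moves down a 2nd.
Continuing: Eb4 → D4. Statement 5 starts on D4.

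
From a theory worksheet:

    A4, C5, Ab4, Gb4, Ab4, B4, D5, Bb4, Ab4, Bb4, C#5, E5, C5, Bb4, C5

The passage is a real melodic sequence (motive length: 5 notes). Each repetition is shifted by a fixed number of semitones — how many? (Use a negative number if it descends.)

2

Taking 5-note groups, the heads are A4, B4, C#5: the pattern moves up a 2nd.
Counting half-steps from A4 to B4: 2.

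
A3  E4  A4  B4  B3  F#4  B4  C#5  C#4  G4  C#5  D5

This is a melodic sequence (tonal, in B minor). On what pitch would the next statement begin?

D4

The 4-note cells begin on A3, B3, C#4 — each up a 2nd from the last.
The next head, up a 2nd from C#4, is D4.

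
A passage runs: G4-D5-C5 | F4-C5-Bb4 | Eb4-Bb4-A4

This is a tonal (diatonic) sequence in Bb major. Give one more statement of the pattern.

The 3-note cells begin on G4, F4, Eb4 — each down a 2nd from the last.
Statement 4 starts on D4 and keeps the same diatonic contour: D4 A4 G4.

D4 A4 G4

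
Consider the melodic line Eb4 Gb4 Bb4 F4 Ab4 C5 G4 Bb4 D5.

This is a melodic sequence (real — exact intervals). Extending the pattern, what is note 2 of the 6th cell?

With 3-note cells, note 2 of each statement runs Gb4, Ab4, Bb4.
Each moves up a 2nd. Continuing: C5 → D5 → E5.

E5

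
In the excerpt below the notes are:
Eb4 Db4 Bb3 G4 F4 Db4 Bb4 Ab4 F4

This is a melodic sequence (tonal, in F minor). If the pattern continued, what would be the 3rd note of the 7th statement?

Grouping in 3s, the 3rd note of each cell is Bb3, Db4, F4.
Carrying that up a 3rd forward: Ab4 → C5 → Eb5 → G5.

G5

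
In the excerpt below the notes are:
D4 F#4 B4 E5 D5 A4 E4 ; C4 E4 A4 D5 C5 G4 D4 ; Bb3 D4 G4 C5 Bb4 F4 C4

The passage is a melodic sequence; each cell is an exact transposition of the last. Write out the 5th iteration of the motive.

Gb3 Bb3 Eb4 Ab4 Gb4 Db4 Ab3

The 7-note cells begin on D4, C4, Bb3 — each down a 2nd from the last.
Extending down a 2nd: Ab3 → Gb3.
Statement 5 starts on Gb3 and keeps the same exact contour: Gb3 Bb3 Eb4 Ab4 Gb4 Db4 Ab3.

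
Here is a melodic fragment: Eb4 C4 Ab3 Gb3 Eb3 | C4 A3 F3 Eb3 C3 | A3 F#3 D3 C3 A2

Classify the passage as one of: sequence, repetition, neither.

sequence

Each 5-note cell is the previous one transposed down a 3rd.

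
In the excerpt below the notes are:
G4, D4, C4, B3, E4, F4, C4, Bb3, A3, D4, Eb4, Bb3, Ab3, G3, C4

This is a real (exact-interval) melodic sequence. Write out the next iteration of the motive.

Unit = 5 notes; the statements start on G4, F4, Eb4, moving down a 2nd each time.
Statement 4 starts on Db4 and keeps the same exact contour: Db4 Ab3 Gb3 F3 Bb3.

Db4 Ab3 Gb3 F3 Bb3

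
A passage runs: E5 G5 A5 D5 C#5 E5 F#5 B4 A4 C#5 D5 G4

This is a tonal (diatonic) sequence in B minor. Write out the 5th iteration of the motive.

The 4-note cells begin on E5, C#5, A4 — each down a 3rd from the last.
Extending down a 3rd: F#4 → D4.
From D4 the diatonic shape gives D4 F#4 G4 C#4.

D4 F#4 G4 C#4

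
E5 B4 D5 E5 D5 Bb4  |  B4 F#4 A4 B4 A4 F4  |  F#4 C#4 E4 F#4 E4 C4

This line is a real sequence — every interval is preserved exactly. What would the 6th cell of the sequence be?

Taking 6-note groups, the heads are E5, B4, F#4: the pattern moves down a 4th.
Extending down a 4th: C#4 → G#3 → D#3.
So cell 6 is D#3 A#2 C#3 D#3 C#3 A2.

D#3 A#2 C#3 D#3 C#3 A2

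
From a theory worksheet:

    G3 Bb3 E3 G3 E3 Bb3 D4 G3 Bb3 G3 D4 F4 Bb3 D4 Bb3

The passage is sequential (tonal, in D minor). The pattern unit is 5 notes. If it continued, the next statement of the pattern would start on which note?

Taking 5-note groups, the heads are G3, Bb3, D4: the pattern moves up a 3rd.
One more step up a 3rd gives F4.

F4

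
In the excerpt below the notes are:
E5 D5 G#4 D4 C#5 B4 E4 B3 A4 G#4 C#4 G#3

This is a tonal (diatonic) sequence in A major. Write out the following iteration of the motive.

F#4 E4 A3 E3

The 4-note cells begin on E5, C#5, A4 — each down a 3rd from the last.
So cell 4 is F#4 E4 A3 E3.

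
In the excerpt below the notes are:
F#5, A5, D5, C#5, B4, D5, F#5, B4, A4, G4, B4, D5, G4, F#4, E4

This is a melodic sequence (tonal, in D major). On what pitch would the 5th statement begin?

Taking 5-note groups, the heads are F#5, D5, B4: the pattern moves down a 3rd.
Continuing: G4 → E4. Statement 5 starts on E4.

E4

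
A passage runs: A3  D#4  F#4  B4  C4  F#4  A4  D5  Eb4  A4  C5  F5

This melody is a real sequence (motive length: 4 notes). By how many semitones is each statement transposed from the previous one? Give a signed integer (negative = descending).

3

The 4-note cells begin on A3, C4, Eb4 — each up a 3rd from the last.
A3 to C4 spans +3 semitones.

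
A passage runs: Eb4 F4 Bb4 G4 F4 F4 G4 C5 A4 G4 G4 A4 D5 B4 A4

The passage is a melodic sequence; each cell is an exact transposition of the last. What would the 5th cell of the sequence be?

B4 C#5 F#5 D#5 C#5

Unit = 5 notes; the statements start on Eb4, F4, G4, moving up a 2nd each time.
Continuing the starts: A4 → B4.
So cell 5 is B4 C#5 F#5 D#5 C#5.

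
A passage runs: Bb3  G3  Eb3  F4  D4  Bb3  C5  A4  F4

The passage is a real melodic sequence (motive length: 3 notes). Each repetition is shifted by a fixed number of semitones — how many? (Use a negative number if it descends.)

7

With a 3-note motive the entries are Bb3, F4, C5, each up a 5th from the previous.
Bb3 to F4 spans +7 semitones.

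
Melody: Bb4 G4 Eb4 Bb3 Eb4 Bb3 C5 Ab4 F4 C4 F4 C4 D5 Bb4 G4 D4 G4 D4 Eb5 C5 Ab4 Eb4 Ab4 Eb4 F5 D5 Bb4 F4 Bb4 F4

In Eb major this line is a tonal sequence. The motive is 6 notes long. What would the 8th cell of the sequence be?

Bb5 G5 Eb5 Bb4 Eb5 Bb4

With a 6-note motive the entries are Bb4, C5, D5, Eb5, F5, each up a 2nd from the previous.
Extending up a 2nd: G5 → Ab5 → Bb5.
From Bb5 the diatonic shape gives Bb5 G5 Eb5 Bb4 Eb5 Bb4.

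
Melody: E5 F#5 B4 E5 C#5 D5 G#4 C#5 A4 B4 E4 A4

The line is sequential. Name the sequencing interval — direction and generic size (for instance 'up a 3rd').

down a 3rd

Unit = 4 notes; the statements start on E5, C#5, A4, moving down a 3rd each time.
E5 to C#5 is down a 3rd.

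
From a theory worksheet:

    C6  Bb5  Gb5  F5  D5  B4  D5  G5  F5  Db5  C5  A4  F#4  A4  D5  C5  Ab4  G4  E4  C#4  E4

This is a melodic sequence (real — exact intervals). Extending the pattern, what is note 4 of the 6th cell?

E3

Grouping in 7s, the 4th note of each cell is F5, C5, G4.
Extending down a 4th: D4 → A3 → E3.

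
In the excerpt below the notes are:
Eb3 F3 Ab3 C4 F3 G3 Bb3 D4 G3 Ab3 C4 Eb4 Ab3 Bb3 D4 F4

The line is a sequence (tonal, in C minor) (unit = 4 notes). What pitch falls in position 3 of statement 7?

Grouping in 4s, the 3rd note of each cell is Ab3, Bb3, C4, D4.
Each moves up a 2nd. Continuing: Eb4 → F4 → G4.

G4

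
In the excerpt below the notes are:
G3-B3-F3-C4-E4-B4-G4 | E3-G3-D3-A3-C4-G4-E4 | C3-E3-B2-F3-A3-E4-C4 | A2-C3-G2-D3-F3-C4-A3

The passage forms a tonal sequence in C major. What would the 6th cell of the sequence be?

With a 7-note motive the entries are G3, E3, C3, A2, each down a 3rd from the previous.
Carrying on: F2 → D2.
So cell 6 is D2 F2 C2 G2 B2 F3 D3.

D2 F2 C2 G2 B2 F3 D3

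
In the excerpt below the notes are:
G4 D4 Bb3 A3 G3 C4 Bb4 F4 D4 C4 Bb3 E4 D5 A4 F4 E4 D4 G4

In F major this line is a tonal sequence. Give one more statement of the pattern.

F5 C5 A4 G4 F4 Bb4

Taking 6-note groups, the heads are G4, Bb4, D5: the pattern moves up a 3rd.
Statement 4 starts on F5 and keeps the same diatonic contour: F5 C5 A4 G4 F4 Bb4.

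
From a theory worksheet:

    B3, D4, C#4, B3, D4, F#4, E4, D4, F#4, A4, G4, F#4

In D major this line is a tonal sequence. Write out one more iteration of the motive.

A4 C#5 B4 A4

The 4-note cells begin on B3, D4, F#4 — each up a 3rd from the last.
From A4 the diatonic shape gives A4 C#5 B4 A4.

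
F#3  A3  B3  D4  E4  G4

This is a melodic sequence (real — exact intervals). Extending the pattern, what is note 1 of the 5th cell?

With 2-note cells, note 1 of each statement runs F#3, B3, E4.
Carrying that up a 4th forward: A4 → D5.

D5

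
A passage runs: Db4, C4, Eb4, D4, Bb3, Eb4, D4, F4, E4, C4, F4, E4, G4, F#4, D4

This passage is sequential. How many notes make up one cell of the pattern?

There are 15 notes; a 5-note unit gives 3 cells:
Db4 C4 Eb4 D4 Bb3 | Eb4 D4 F4 E4 C4 | F4 E4 G4 F#4 D4
Every group is a transposition up a 2nd of the one before; no shorter unit works.

5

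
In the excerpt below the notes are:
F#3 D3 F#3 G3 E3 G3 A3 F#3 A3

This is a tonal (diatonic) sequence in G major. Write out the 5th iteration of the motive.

C4 A3 C4

Unit = 3 notes; the statements start on F#3, G3, A3, moving up a 2nd each time.
Continuing the starts: B3 → C4.
So cell 5 is C4 A3 C4.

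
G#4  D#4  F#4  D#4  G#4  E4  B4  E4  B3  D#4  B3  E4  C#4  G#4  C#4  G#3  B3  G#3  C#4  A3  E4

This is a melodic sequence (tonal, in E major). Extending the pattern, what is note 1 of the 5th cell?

With 7-note cells, note 1 of each statement runs G#4, E4, C#4.
Extending down a 3rd: A3 → F#3.

F#3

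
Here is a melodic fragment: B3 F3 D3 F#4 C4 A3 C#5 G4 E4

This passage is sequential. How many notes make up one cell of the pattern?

3

9 notes total. Splitting into 3 groups of 3:
B3 F3 D3 | F#4 C4 A3 | C#5 G4 E4
Each cell is the previous one up a 5th — so the unit is 3 notes.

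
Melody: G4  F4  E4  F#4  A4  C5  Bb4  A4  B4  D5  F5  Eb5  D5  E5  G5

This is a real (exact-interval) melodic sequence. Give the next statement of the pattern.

Bb5 Ab5 G5 A5 C6

The 5-note cells begin on G4, C5, F5 — each up a 4th from the last.
So cell 4 is Bb5 Ab5 G5 A5 C6.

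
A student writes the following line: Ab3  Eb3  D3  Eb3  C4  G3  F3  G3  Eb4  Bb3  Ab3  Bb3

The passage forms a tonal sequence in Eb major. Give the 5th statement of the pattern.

Bb4 F4 Eb4 F4

With a 4-note motive the entries are Ab3, C4, Eb4, each up a 3rd from the previous.
Extending up a 3rd: G4 → Bb4.
Statement 5 starts on Bb4 and keeps the same diatonic contour: Bb4 F4 Eb4 F4.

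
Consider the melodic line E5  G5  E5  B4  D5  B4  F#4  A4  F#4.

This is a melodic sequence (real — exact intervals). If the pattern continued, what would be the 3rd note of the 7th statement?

A#2

With 3-note cells, note 3 of each statement runs E5, B4, F#4.
Carrying that down a 4th forward: C#4 → G#3 → D#3 → A#2.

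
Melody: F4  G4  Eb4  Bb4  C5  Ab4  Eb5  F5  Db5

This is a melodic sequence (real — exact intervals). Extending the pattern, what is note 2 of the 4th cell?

Bb5

Grouping in 3s, the 2nd note of each cell is G4, C5, F5.
Each moves up a 4th; the next is Bb5.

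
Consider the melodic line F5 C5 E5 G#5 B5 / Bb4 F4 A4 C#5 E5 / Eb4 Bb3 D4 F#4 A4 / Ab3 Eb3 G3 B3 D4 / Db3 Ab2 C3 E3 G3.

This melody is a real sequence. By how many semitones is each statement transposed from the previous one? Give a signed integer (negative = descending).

-7

The 5-note cells begin on F5, Bb4, Eb4, Ab3, Db3 — each down a 5th from the last.
F5 to Bb4 spans -7 semitones.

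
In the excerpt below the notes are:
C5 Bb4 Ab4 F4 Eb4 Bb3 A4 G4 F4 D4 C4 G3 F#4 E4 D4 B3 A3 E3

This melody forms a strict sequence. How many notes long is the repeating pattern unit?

6

Try groups of 6 (3 cells in 18 notes):
C5 Bb4 Ab4 F4 Eb4 Bb3 | A4 G4 F4 D4 C4 G3 | F#4 E4 D4 B3 A3 E3
That's a consistent down a 3rd shift per cell, and no other grouping gives one.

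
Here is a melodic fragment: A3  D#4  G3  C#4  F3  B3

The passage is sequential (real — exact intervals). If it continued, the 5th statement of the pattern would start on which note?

Db3

With a 2-note motive the entries are A3, G3, F3, each down a 2nd from the previous.
Continuing: Eb3 → Db3. Statement 5 starts on Db3.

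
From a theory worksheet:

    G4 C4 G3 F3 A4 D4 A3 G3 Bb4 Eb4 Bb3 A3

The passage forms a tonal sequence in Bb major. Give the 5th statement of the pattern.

The 4-note cells begin on G4, A4, Bb4 — each up a 2nd from the last.
Extending up a 2nd: C5 → D5.
From D5 the diatonic shape gives D5 G4 D4 C4.

D5 G4 D4 C4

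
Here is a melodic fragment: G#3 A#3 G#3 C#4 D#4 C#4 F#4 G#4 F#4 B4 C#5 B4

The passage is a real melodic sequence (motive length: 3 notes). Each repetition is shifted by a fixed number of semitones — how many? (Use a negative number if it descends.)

With a 3-note motive the entries are G#3, C#4, F#4, B4, each up a 4th from the previous.
G#3→C#4 is 61 − 56 = 5 semitones.

5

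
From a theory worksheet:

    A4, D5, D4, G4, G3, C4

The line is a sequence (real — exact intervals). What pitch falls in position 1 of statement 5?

F2

Grouping in 2s, the 1st note of each cell is A4, D4, G3.
Extending down a 5th: C3 → F2.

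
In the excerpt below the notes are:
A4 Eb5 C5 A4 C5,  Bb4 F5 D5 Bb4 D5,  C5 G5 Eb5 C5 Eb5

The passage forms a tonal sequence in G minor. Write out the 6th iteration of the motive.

Taking 5-note groups, the heads are A4, Bb4, C5: the pattern moves up a 2nd.
Continuing the starts: D5 → Eb5 → F5.
So cell 6 is F5 C6 A5 F5 A5.

F5 C6 A5 F5 A5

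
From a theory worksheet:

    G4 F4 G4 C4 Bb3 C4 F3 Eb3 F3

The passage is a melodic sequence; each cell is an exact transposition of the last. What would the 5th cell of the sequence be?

Unit = 3 notes; the statements start on G4, C4, F3, moving down a 5th each time.
Carrying on: Bb2 → Eb2.
From Eb2 the exact shape gives Eb2 Db2 Eb2.

Eb2 Db2 Eb2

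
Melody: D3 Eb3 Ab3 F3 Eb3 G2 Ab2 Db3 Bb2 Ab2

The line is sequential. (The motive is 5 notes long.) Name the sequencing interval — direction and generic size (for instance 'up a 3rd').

down a 5th

With a 5-note motive the entries are D3, G2, each down a 5th from the previous.
From D3 to G2: down a 5th.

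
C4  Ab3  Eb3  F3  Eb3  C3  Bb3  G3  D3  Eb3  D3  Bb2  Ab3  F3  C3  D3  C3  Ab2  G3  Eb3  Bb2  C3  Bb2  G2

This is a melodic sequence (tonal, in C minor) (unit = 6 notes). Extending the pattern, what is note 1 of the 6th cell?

Eb3

Grouping in 6s, the 1st note of each cell is C4, Bb3, Ab3, G3.
Extending down a 2nd: F3 → Eb3.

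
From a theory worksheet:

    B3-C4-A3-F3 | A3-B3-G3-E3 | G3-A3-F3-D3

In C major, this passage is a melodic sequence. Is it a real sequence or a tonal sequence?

tonal

Every note is diatonic to C major.
Cell 1 has +1 semitones from note 1 to 2, but cell 2 has +2 — the interval quality changes while the contour stays the same, which is the hallmark of a tonal sequence.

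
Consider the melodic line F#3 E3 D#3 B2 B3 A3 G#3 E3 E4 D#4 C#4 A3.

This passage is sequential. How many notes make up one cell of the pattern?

4

12 notes total. Splitting into 3 groups of 4:
F#3 E3 D#3 B2 | B3 A3 G#3 E3 | E4 D#4 C#4 A3
Each cell is the previous one up a 4th — so the unit is 4 notes.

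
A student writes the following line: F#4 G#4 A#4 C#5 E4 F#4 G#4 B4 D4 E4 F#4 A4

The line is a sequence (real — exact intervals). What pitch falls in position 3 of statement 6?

C4

The unit is 4 notes. Position-3 pitches of the 3 shown cells: A#4, G#4, F#4.
Carrying that down a 2nd forward: E4 → D4 → C4.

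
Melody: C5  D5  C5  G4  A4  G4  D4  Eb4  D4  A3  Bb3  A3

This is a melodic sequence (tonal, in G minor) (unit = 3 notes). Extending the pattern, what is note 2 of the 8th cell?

The unit is 3 notes. Position-2 pitches of the 4 shown cells: D5, A4, Eb4, Bb3.
Each moves down a 4th. Continuing: F3 → C3 → G2 → D2.

D2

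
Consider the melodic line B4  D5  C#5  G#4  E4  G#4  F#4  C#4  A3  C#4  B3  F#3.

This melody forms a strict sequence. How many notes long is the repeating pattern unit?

Try groups of 4 (3 cells in 12 notes):
B4 D5 C#5 G#4 | E4 G#4 F#4 C#4 | A3 C#4 B3 F#3
That's a consistent down a 5th shift per cell, and no other grouping gives one.

4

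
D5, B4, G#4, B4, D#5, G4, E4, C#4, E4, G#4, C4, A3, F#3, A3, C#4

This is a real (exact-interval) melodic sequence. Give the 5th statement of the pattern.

Bb2 G2 E2 G2 B2

Taking 5-note groups, the heads are D5, G4, C4: the pattern moves down a 5th.
Continuing the starts: F3 → Bb2.
Statement 5 starts on Bb2 and keeps the same exact contour: Bb2 G2 E2 G2 B2.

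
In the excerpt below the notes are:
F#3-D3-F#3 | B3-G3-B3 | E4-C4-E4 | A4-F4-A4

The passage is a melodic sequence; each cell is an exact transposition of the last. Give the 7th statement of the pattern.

C6 Ab5 C6

Unit = 3 notes; the statements start on F#3, B3, E4, A4, moving up a 4th each time.
Carrying on: D5 → G5 → C6.
Statement 7 starts on C6 and keeps the same exact contour: C6 Ab5 C6.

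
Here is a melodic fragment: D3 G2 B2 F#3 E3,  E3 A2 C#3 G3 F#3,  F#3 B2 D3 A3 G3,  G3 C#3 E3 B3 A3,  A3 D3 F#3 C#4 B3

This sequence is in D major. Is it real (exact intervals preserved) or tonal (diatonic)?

tonal

Every note is diatonic to D major.
Cell 1 has +7 semitones from note 3 to 4, but cell 2 has +6 — the interval quality changes while the contour stays the same, which is the hallmark of a tonal sequence.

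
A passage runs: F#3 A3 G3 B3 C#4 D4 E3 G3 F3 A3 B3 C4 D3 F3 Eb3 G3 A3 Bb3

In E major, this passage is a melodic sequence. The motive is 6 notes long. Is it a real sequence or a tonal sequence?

Each cell has the same semitone pattern (3, -2, 4, 2, 1) — intervals are preserved exactly.
And G3 lies outside E major, so the sequence is real rather than tonal.

real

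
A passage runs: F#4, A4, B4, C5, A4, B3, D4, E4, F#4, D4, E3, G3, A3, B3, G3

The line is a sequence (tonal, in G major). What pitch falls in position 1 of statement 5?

D2

With 5-note cells, note 1 of each statement runs F#4, B3, E3.
Each moves down a 5th. Continuing: A2 → D2.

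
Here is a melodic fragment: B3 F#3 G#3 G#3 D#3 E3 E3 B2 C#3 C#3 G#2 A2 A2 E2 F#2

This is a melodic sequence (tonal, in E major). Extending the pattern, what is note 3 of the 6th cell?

Grouping in 3s, the 3rd note of each cell is G#3, E3, C#3, A2, F#2.
One more down a 3rd gives D#2.

D#2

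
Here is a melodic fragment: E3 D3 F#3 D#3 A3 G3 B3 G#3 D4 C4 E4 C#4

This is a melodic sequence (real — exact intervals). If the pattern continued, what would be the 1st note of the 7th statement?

The unit is 4 notes. Position-1 pitches of the 3 shown cells: E3, A3, D4.
Extending up a 4th: G4 → C5 → F5 → Bb5.

Bb5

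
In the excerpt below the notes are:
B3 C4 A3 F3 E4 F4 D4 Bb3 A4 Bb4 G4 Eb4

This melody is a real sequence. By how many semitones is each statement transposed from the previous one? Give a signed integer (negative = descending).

Unit = 4 notes; the statements start on B3, E4, A4, moving up a 4th each time.
B3→E4 is 64 − 59 = 5 semitones.

5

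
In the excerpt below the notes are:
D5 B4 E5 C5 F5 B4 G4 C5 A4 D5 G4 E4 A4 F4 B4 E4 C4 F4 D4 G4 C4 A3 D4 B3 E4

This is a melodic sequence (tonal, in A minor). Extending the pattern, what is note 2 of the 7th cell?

D3

With 5-note cells, note 2 of each statement runs B4, G4, E4, C4, A3.
Carrying that down a 3rd forward: F3 → D3.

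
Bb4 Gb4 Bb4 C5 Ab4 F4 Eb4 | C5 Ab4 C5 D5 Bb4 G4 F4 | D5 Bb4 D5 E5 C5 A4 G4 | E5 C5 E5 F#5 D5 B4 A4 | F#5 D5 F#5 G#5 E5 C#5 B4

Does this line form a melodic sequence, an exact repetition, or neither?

Each 7-note cell is the previous one transposed up a 2nd.

sequence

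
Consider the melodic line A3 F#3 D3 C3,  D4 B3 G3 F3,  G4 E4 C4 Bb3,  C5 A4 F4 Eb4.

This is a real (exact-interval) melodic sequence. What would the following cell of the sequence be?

Taking 4-note groups, the heads are A3, D4, G4, C5: the pattern moves up a 4th.
So cell 5 is F5 D5 Bb4 Ab4.

F5 D5 Bb4 Ab4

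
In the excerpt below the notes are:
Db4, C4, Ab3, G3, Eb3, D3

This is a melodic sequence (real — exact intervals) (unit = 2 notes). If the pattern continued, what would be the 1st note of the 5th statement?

Grouping in 2s, the 1st note of each cell is Db4, Ab3, Eb3.
Carrying that down a 4th forward: Bb2 → F2.

F2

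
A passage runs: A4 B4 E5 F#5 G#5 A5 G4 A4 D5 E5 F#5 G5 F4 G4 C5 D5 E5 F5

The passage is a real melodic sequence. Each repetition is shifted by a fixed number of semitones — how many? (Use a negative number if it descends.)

-2

Unit = 6 notes; the statements start on A4, G4, F4, moving down a 2nd each time.
Counting half-steps from A4 to G4: -2.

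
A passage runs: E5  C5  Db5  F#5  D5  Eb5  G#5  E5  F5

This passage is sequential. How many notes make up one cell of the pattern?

3

There are 9 notes; a 3-note unit gives 3 cells:
E5 C5 Db5 | F#5 D5 Eb5 | G#5 E5 F5
That's a consistent up a 2nd shift per cell, and no other grouping gives one.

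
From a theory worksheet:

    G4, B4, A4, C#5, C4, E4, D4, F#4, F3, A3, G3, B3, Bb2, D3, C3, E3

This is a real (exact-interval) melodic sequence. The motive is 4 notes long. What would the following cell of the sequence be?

Unit = 4 notes; the statements start on G4, C4, F3, Bb2, moving down a 5th each time.
Statement 5 starts on Eb2 and keeps the same exact contour: Eb2 G2 F2 A2.

Eb2 G2 F2 A2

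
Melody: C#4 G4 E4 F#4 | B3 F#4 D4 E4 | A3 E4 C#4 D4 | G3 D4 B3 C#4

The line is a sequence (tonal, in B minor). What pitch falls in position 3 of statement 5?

A3

Grouping in 4s, the 3rd note of each cell is E4, D4, C#4, B3.
Each moves down a 2nd; the next is A3.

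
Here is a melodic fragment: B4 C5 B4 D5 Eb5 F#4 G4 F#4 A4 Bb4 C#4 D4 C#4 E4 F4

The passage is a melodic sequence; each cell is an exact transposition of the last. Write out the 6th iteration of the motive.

The 5-note cells begin on B4, F#4, C#4 — each down a 4th from the last.
Carrying on: G#3 → D#3 → A#2.
Statement 6 starts on A#2 and keeps the same exact contour: A#2 B2 A#2 C#3 D3.

A#2 B2 A#2 C#3 D3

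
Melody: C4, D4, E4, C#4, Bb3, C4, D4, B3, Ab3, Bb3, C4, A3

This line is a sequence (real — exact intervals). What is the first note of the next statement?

Gb3

Taking 4-note groups, the heads are C4, Bb3, Ab3: the pattern moves down a 2nd.
One more step down a 2nd gives Gb3.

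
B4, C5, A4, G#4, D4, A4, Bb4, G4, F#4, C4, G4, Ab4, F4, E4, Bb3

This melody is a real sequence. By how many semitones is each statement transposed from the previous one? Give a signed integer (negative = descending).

-2

Taking 5-note groups, the heads are B4, A4, G4: the pattern moves down a 2nd.
B4 to A4 spans -2 semitones.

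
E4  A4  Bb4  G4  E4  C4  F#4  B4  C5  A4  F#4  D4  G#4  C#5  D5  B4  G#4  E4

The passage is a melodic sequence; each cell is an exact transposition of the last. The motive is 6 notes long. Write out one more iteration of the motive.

Taking 6-note groups, the heads are E4, F#4, G#4: the pattern moves up a 2nd.
From A#4 the exact shape gives A#4 D#5 E5 C#5 A#4 F#4.

A#4 D#5 E5 C#5 A#4 F#4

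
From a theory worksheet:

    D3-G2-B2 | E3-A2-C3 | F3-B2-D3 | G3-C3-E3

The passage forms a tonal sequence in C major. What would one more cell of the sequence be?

With a 3-note motive the entries are D3, E3, F3, G3, each up a 2nd from the previous.
From A3 the diatonic shape gives A3 D3 F3.

A3 D3 F3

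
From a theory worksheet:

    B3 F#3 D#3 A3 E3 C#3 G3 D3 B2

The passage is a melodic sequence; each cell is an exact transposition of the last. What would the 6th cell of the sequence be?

Taking 3-note groups, the heads are B3, A3, G3: the pattern moves down a 2nd.
Extending down a 2nd: F3 → Eb3 → Db3.
From Db3 the exact shape gives Db3 Ab2 F2.

Db3 Ab2 F2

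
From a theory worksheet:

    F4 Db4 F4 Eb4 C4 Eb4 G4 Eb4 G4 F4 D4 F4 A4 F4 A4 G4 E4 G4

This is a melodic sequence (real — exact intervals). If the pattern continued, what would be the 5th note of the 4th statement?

Grouping in 6s, the 5th note of each cell is C4, D4, E4.
One more up a 2nd gives F#4.

F#4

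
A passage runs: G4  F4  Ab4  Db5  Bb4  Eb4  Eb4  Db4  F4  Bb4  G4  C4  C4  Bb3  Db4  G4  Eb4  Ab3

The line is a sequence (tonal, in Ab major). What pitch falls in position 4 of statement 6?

Grouping in 6s, the 4th note of each cell is Db5, Bb4, G4.
Each moves down a 3rd. Continuing: Eb4 → C4 → Ab3.

Ab3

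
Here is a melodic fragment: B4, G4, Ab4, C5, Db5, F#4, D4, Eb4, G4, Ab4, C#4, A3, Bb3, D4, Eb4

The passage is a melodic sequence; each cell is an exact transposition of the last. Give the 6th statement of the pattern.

A#2 F#2 G2 B2 C3

Unit = 5 notes; the statements start on B4, F#4, C#4, moving down a 4th each time.
Extending down a 4th: G#3 → D#3 → A#2.
So cell 6 is A#2 F#2 G2 B2 C3.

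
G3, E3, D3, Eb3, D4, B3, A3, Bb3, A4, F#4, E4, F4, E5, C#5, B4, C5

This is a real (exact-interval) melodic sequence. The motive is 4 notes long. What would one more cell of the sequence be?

Taking 4-note groups, the heads are G3, D4, A4, E5: the pattern moves up a 5th.
Statement 5 starts on B5 and keeps the same exact contour: B5 G#5 F#5 G5.

B5 G#5 F#5 G5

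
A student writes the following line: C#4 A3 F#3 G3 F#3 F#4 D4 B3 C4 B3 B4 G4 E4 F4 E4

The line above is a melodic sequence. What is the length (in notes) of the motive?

There are 15 notes; a 5-note unit gives 3 cells:
C#4 A3 F#3 G3 F#3 | F#4 D4 B3 C4 B3 | B4 G4 E4 F4 E4
Every group is a transposition up a 4th of the one before; no shorter unit works.

5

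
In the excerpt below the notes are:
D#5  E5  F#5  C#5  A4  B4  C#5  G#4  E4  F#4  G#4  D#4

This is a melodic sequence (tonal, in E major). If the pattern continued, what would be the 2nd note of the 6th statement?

D#3

With 4-note cells, note 2 of each statement runs E5, B4, F#4.
Carrying that down a 4th forward: C#4 → G#3 → D#3.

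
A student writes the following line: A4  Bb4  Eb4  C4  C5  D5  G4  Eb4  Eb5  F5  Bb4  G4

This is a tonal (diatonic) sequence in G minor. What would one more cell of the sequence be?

Taking 4-note groups, the heads are A4, C5, Eb5: the pattern moves up a 3rd.
From G5 the diatonic shape gives G5 A5 D5 Bb4.

G5 A5 D5 Bb4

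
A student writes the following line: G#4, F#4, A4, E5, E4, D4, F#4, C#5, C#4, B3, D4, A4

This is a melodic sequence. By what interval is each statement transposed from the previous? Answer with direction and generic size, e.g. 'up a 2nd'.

With a 4-note motive the entries are G#4, E4, C#4, each down a 3rd from the previous.
G#4 to E4 is down a 3rd.

down a 3rd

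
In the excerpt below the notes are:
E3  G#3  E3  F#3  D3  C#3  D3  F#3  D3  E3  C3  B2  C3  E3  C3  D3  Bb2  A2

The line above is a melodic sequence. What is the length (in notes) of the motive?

6

Try groups of 6 (3 cells in 18 notes):
E3 G#3 E3 F#3 D3 C#3 | D3 F#3 D3 E3 C3 B2 | C3 E3 C3 D3 Bb2 A2
Every group is a transposition down a 2nd of the one before; no shorter unit works.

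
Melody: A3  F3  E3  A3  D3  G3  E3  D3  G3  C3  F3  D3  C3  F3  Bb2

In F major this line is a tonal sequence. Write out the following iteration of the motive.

E3 C3 Bb2 E3 A2

With a 5-note motive the entries are A3, G3, F3, each down a 2nd from the previous.
Statement 4 starts on E3 and keeps the same diatonic contour: E3 C3 Bb2 E3 A2.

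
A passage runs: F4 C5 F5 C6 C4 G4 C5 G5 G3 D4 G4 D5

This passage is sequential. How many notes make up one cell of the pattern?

12 notes total. Splitting into 3 groups of 4:
F4 C5 F5 C6 | C4 G4 C5 G5 | G3 D4 G4 D5
Every group is a transposition down a 4th of the one before; no shorter unit works.

4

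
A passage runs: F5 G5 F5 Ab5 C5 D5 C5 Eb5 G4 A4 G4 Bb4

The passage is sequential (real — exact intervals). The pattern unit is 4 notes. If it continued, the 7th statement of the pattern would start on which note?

B2

The 4-note cells begin on F5, C5, G4 — each down a 4th from the last.
Extending the heads down a 4th: D4 → A3 → E3 → B2.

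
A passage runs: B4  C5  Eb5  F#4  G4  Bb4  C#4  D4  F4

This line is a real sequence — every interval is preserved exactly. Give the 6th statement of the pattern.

With a 3-note motive the entries are B4, F#4, C#4, each down a 4th from the previous.
Carrying on: G#3 → D#3 → A#2.
So cell 6 is A#2 B2 D3.

A#2 B2 D3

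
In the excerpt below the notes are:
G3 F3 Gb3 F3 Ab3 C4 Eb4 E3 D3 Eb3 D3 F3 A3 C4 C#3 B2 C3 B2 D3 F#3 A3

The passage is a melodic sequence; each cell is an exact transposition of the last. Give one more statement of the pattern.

A#2 G#2 A2 G#2 B2 D#3 F#3

Unit = 7 notes; the statements start on G3, E3, C#3, moving down a 3rd each time.
So cell 4 is A#2 G#2 A2 G#2 B2 D#3 F#3.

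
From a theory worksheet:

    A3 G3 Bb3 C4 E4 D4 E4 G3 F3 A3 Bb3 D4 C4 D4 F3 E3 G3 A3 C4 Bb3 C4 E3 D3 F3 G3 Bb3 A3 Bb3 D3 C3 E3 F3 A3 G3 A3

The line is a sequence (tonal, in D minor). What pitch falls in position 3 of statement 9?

A2

The unit is 7 notes. Position-3 pitches of the 5 shown cells: Bb3, A3, G3, F3, E3.
Each moves down a 2nd. Continuing: D3 → C3 → Bb2 → A2.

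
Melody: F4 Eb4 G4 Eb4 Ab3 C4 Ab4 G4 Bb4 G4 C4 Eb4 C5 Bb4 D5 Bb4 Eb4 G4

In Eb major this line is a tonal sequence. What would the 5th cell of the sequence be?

Taking 6-note groups, the heads are F4, Ab4, C5: the pattern moves up a 3rd.
Carrying on: Eb5 → G5.
Statement 5 starts on G5 and keeps the same diatonic contour: G5 F5 Ab5 F5 Bb4 D5.

G5 F5 Ab5 F5 Bb4 D5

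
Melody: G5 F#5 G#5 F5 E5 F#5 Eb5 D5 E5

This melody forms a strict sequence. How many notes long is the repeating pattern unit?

There are 9 notes; a 3-note unit gives 3 cells:
G5 F#5 G#5 | F5 E5 F#5 | Eb5 D5 E5
That's a consistent down a 2nd shift per cell, and no other grouping gives one.

3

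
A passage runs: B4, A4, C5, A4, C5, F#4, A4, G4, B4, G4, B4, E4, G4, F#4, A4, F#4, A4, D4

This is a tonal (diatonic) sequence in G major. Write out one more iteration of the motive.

F#4 E4 G4 E4 G4 C4

Taking 6-note groups, the heads are B4, A4, G4: the pattern moves down a 2nd.
From F#4 the diatonic shape gives F#4 E4 G4 E4 G4 C4.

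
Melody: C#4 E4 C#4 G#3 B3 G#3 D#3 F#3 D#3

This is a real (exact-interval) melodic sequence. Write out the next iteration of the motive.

A#2 C#3 A#2

The 3-note cells begin on C#4, G#3, D#3 — each down a 4th from the last.
So cell 4 is A#2 C#3 A#2.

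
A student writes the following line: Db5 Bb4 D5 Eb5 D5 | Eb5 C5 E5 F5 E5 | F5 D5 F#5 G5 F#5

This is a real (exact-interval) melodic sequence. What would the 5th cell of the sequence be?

A5 F#5 A#5 B5 A#5

With a 5-note motive the entries are Db5, Eb5, F5, each up a 2nd from the previous.
Extending up a 2nd: G5 → A5.
So cell 5 is A5 F#5 A#5 B5 A#5.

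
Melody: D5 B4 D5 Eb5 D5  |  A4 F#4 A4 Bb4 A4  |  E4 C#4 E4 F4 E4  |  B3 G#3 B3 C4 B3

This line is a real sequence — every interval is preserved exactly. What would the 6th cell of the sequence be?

C#3 A#2 C#3 D3 C#3

Unit = 5 notes; the statements start on D5, A4, E4, B3, moving down a 4th each time.
Continuing the starts: F#3 → C#3.
Statement 6 starts on C#3 and keeps the same exact contour: C#3 A#2 C#3 D3 C#3.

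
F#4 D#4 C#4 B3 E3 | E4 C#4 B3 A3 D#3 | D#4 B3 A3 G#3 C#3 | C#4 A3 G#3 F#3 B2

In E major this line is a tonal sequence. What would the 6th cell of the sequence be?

The 5-note cells begin on F#4, E4, D#4, C#4 — each down a 2nd from the last.
Continuing the starts: B3 → A3.
Statement 6 starts on A3 and keeps the same diatonic contour: A3 F#3 E3 D#3 G#2.

A3 F#3 E3 D#3 G#2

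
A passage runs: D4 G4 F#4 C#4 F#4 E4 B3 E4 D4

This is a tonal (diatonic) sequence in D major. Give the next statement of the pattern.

Unit = 3 notes; the statements start on D4, C#4, B3, moving down a 2nd each time.
Statement 4 starts on A3 and keeps the same diatonic contour: A3 D4 C#4.

A3 D4 C#4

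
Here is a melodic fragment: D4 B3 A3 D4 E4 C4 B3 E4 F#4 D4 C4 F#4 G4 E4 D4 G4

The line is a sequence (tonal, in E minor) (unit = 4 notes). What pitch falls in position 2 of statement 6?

G4

The unit is 4 notes. Position-2 pitches of the 4 shown cells: B3, C4, D4, E4.
Carrying that up a 2nd forward: F#4 → G4.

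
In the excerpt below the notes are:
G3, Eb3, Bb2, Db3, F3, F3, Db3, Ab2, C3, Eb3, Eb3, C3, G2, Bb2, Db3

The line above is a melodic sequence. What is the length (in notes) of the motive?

Try groups of 5 (3 cells in 15 notes):
G3 Eb3 Bb2 Db3 F3 | F3 Db3 Ab2 C3 Eb3 | Eb3 C3 G2 Bb2 Db3
Each cell is the previous one down a 2nd — so the unit is 5 notes.

5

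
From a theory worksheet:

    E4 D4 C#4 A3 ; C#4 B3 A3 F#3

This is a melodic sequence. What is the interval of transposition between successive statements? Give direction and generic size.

down a 3rd

The 4-note cells begin on E4, C#4 — each down a 3rd from the last.
E4 to C#4 is down a 3rd.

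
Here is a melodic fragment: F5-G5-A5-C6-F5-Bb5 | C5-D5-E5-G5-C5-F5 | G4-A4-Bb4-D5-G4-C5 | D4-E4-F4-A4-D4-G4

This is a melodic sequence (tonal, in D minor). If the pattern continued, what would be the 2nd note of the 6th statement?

F3

The unit is 6 notes. Position-2 pitches of the 4 shown cells: G5, D5, A4, E4.
Carrying that down a 4th forward: Bb3 → F3.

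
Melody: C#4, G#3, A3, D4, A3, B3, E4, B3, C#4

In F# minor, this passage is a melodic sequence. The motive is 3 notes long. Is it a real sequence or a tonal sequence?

tonal

Every note is diatonic to F# minor.
Cell 1 has +1 semitones from note 2 to 3, but cell 2 has +2 — the interval quality changes while the contour stays the same, which is the hallmark of a tonal sequence.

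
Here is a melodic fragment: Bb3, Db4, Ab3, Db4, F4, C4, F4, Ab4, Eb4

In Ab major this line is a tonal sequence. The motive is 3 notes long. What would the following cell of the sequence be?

Unit = 3 notes; the statements start on Bb3, Db4, F4, moving up a 3rd each time.
From Ab4 the diatonic shape gives Ab4 C5 G4.

Ab4 C5 G4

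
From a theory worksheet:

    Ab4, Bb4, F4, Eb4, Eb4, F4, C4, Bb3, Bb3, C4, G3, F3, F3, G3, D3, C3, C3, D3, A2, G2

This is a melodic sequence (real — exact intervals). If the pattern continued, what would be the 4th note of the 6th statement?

The unit is 4 notes. Position-4 pitches of the 5 shown cells: Eb4, Bb3, F3, C3, G2.
From G2, down a 4th gives D2.

D2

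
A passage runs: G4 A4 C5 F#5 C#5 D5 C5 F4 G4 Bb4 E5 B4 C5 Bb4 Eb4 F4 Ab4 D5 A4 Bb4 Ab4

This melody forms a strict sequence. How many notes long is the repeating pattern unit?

There are 21 notes; a 7-note unit gives 3 cells:
G4 A4 C5 F#5 C#5 D5 C5 | F4 G4 Bb4 E5 B4 C5 Bb4 | Eb4 F4 Ab4 D5 A4 Bb4 Ab4
Each cell is the previous one down a 2nd — so the unit is 7 notes.

7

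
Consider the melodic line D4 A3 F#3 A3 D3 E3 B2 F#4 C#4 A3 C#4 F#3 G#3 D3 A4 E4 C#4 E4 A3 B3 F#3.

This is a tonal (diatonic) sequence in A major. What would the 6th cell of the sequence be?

Taking 7-note groups, the heads are D4, F#4, A4: the pattern moves up a 3rd.
Carrying on: C#5 → E5 → G#5.
Statement 6 starts on G#5 and keeps the same diatonic contour: G#5 D5 B4 D5 G#4 A4 E4.

G#5 D5 B4 D5 G#4 A4 E4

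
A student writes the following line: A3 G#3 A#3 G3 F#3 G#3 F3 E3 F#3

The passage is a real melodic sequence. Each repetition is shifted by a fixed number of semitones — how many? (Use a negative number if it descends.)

Taking 3-note groups, the heads are A3, G3, F3: the pattern moves down a 2nd.
A3→G3 is 55 − 57 = -2 semitones.

-2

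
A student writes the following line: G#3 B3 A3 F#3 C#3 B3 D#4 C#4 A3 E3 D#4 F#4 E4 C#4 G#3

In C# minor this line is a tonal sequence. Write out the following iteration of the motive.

Unit = 5 notes; the statements start on G#3, B3, D#4, moving up a 3rd each time.
From F#4 the diatonic shape gives F#4 A4 G#4 E4 B3.

F#4 A4 G#4 E4 B3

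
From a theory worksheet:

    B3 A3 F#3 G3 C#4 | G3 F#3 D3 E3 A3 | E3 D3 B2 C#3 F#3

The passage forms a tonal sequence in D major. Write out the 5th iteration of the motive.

The 5-note cells begin on B3, G3, E3 — each down a 3rd from the last.
Extending down a 3rd: C#3 → A2.
From A2 the diatonic shape gives A2 G2 E2 F#2 B2.

A2 G2 E2 F#2 B2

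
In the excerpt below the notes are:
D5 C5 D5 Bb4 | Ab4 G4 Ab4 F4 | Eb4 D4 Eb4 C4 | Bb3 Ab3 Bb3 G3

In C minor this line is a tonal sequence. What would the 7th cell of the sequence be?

G2 F2 G2 Eb2

The 4-note cells begin on D5, Ab4, Eb4, Bb3 — each down a 4th from the last.
Continuing the starts: F3 → C3 → G2.
From G2 the diatonic shape gives G2 F2 G2 Eb2.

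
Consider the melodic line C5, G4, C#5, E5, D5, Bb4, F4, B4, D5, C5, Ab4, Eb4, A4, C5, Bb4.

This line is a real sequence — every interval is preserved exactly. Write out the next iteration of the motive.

Unit = 5 notes; the statements start on C5, Bb4, Ab4, moving down a 2nd each time.
Statement 4 starts on Gb4 and keeps the same exact contour: Gb4 Db4 G4 Bb4 Ab4.

Gb4 Db4 G4 Bb4 Ab4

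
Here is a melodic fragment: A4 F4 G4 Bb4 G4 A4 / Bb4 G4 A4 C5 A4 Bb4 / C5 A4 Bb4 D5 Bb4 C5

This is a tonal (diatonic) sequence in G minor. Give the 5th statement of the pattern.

The 6-note cells begin on A4, Bb4, C5 — each up a 2nd from the last.
Continuing the starts: D5 → Eb5.
Statement 5 starts on Eb5 and keeps the same diatonic contour: Eb5 C5 D5 F5 D5 Eb5.

Eb5 C5 D5 F5 D5 Eb5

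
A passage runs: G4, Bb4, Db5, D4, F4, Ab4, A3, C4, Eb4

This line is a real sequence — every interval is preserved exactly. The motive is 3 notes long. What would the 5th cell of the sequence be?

Taking 3-note groups, the heads are G4, D4, A3: the pattern moves down a 4th.
Carrying on: E3 → B2.
From B2 the exact shape gives B2 D3 F3.

B2 D3 F3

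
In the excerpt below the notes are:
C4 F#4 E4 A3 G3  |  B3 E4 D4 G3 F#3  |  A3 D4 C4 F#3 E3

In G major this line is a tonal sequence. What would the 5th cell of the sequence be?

Taking 5-note groups, the heads are C4, B3, A3: the pattern moves down a 2nd.
Continuing the starts: G3 → F#3.
From F#3 the diatonic shape gives F#3 B3 A3 D3 C3.

F#3 B3 A3 D3 C3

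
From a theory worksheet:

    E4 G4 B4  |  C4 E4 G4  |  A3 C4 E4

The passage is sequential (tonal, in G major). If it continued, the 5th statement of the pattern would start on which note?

With a 3-note motive the entries are E4, C4, A3, each down a 3rd from the previous.
Extending the heads down a 3rd: F#3 → D3.

D3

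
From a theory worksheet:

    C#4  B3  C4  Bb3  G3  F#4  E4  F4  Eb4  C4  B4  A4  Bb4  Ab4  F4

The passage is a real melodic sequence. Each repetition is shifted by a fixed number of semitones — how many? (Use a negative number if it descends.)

With a 5-note motive the entries are C#4, F#4, B4, each up a 4th from the previous.
C#4 to F#4 spans +5 semitones.

5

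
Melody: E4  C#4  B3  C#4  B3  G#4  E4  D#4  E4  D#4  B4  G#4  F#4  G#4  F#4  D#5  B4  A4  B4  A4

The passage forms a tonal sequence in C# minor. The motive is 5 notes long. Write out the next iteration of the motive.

With a 5-note motive the entries are E4, G#4, B4, D#5, each up a 3rd from the previous.
So cell 5 is F#5 D#5 C#5 D#5 C#5.

F#5 D#5 C#5 D#5 C#5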